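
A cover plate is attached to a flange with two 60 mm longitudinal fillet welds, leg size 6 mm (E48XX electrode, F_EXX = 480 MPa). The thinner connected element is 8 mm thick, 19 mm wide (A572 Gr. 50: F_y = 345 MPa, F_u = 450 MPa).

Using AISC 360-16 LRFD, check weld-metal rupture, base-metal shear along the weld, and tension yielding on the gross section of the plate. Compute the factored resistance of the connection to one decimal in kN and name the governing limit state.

47.2 kN (gross-section yield governs)

Weld metal: throat = 0.707×6 = 4.242 mm, L = 2×60 = 120 mm. φR_n = 0.75 × 0.6 × 480 × 4.242 × 120 = 110.0 kN.
Base metal shear (8 mm plate): yield φR_n = 1.0×0.6×345×8×120 = 198.7 kN; rupture φR_n = 0.75×0.6×450×8×120 = 194.4 kN; take 194.4 kN (rupture).
Tension yield (gross): A_g = 19×8 = 152 mm². φR_n = 0.90 × 345 × 152 = 47.2 kN.
Governing: min(110.0, 194.4, 47.2) = 47.2 kN → gross-section yield.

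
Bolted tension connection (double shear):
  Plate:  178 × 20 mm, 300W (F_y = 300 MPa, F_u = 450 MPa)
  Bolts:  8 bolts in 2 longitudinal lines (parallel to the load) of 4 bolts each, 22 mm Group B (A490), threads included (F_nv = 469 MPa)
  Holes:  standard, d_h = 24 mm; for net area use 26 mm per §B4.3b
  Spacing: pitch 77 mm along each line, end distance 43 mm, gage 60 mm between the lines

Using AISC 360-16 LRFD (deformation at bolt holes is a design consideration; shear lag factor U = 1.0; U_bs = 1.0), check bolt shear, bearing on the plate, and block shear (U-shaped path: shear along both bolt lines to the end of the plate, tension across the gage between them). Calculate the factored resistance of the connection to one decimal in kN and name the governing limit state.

1709.1 kN (block shear governs)

Bolt shear: A_b = π(22)²/4 = 380.13 mm². φR_n = 0.75 × 469 × 380.13 × 8 × 2 = 2139.4 kN.
Bearing (20 mm plate, F_u = 450 MPa): end bolts L_c = 43 − 24/2 = 31, R_n = min(1.2×31×20×450, 2.4×22×20×450) = 334.8 kN/bolt; interior L_c = 77 − 24 = 53, R_n = 475.2 kN/bolt. φR_n = 0.75 × (2×334.8 + 6×475.2) = 2640.6 kN.
Block shear: shear path 2×[43+3×77] = 2×274 mm, A_gv = 10960, A_nv = 2×(274 − 3.5×26)×20 = 7320 mm²; tension across gage: (60 − 1×26)×20 = 680 mm². R_n = min(0.6×450×7320, 0.6×300×10960) + 1.0×450×680 = min(1976.4, 1972.8) + 306 = 2278.8 kN. φR_n = 0.75 × 2278.8 = 1709.1 kN.
Governing: min(2139.4, 2640.6, 1709.1) = 1709.1 kN → block shear.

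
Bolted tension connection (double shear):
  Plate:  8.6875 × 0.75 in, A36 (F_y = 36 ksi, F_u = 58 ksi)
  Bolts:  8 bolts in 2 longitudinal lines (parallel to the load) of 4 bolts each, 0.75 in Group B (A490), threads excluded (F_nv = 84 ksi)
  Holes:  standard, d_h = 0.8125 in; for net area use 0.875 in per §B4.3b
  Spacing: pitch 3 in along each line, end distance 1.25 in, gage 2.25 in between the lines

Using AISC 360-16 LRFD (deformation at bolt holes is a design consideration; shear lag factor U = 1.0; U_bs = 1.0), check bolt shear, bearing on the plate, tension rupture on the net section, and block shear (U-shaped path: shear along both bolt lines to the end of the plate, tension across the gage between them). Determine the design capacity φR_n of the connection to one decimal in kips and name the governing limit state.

Bolt shear: A_b = π(0.75)²/4 = 0.44179 in². φR_n = 0.75 × 84 × 0.44179 × 8 × 2 = 445.3 kips.
Bearing (0.75 in plate, F_u = 58 ksi): end bolts L_c = 1.25 − 0.8125/2 = 0.84375, R_n = min(1.2×0.84375×0.75×58, 2.4×0.75×0.75×58) = 44.044 kips/bolt; interior L_c = 3 − 0.8125 = 2.1875, R_n = 78.3 kips/bolt. φR_n = 0.75 × (2×44.044 + 6×78.3) = 418.4 kips.
Tension rupture (net): A_n = (8.6875 − 2×0.875)×0.75 = 5.2031 in² (U = 1.0, A_e = A_n). φR_n = 0.75 × 58 × 5.2031 = 226.3 kips.
Block shear: shear path 2×[1.25+3×3] = 2×10.25 in, A_gv = 15.375, A_nv = 2×(10.25 − 3.5×0.875)×0.75 = 10.781 in²; tension across gage: (2.25 − 1×0.875)×0.75 = 1.0313 in². R_n = min(0.6×58×10.781, 0.6×36×15.375) + 1.0×58×1.0313 = min(375.18, 332.1) + 59.815 = 391.92 kips. φR_n = 0.75 × 391.92 = 293.9 kips.
Governing: min(445.3, 418.4, 226.3, 293.9) = 226.3 kips → net-section rupture.

226.3 kips (net-section rupture governs)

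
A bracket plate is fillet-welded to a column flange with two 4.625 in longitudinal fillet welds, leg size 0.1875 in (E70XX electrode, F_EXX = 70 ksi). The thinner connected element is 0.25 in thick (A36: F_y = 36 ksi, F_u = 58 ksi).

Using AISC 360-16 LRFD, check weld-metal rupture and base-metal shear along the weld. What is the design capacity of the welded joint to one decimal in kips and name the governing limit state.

Weld metal: throat = 0.707×0.1875 = 0.13256 in, L = 2×4.625 = 9.25 in. φR_n = 0.75 × 0.6 × 70 × 0.13256 × 9.25 = 38.6 kips.
Base metal shear (0.25 in plate): yield φR_n = 1.0×0.6×36×0.25×9.25 = 50.0 kips; rupture φR_n = 0.75×0.6×58×0.25×9.25 = 60.4 kips; take 50.0 kips (yield).
Governing: min(38.6, 50.0) = 38.6 kips → weld metal.

38.6 kips (weld metal governs)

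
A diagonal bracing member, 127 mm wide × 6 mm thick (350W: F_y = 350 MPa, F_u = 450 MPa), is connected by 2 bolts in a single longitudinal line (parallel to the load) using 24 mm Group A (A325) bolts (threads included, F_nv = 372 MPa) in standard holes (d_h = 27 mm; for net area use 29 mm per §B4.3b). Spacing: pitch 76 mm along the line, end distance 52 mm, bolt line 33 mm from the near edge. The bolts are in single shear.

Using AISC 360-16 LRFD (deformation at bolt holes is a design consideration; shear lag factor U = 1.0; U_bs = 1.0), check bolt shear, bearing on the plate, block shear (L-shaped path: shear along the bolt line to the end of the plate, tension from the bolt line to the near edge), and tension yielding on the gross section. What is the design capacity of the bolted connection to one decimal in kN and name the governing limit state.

140.1 kN (block shear governs)

Bolt shear: A_b = π(24)²/4 = 452.39 mm². φR_n = 0.75 × 372 × 452.39 × 2 × 1 = 252.4 kN.
Bearing (6 mm plate, F_u = 450 MPa): end bolts L_c = 52 − 27/2 = 38.5, R_n = min(1.2×38.5×6×450, 2.4×24×6×450) = 124.74 kN/bolt; interior L_c = 76 − 27 = 49, R_n = 155.52 kN/bolt. φR_n = 0.75 × (1×124.74 + 1×155.52) = 210.2 kN.
Block shear: shear path 1×[52+1×76] = 1×128 mm, A_gv = 768, A_nv = 1×(128 − 1.5×29)×6 = 507 mm²; tension to near edge: (33 − 0.5×29)×6 = 111 mm². R_n = min(0.6×450×507, 0.6×350×768) + 1.0×450×111 = min(136.89, 161.28) + 49.95 = 186.84 kN. φR_n = 0.75 × 186.84 = 140.1 kN.
Tension yield (gross): A_g = 127×6 = 762 mm². φR_n = 0.90 × 350 × 762 = 240.0 kN.
Governing: min(252.4, 210.2, 140.1, 240.0) = 140.1 kN → block shear.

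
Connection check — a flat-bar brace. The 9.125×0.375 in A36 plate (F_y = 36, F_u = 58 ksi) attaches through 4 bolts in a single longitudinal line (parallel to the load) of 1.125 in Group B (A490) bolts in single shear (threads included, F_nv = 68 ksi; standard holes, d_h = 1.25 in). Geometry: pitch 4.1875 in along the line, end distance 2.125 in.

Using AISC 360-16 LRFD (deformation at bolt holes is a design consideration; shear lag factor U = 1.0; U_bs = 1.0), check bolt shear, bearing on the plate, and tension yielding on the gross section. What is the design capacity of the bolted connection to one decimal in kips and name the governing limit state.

Bolt shear: A_b = π(1.125)²/4 = 0.99402 in². φR_n = 0.75 × 68 × 0.99402 × 4 × 1 = 202.8 kips.
Bearing (0.375 in plate, F_u = 58 ksi): end bolts L_c = 2.125 − 1.25/2 = 1.5, R_n = min(1.2×1.5×0.375×58, 2.4×1.125×0.375×58) = 39.15 kips/bolt; interior L_c = 4.1875 − 1.25 = 2.9375, R_n = 58.725 kips/bolt. φR_n = 0.75 × (1×39.15 + 3×58.725) = 161.5 kips.
Tension yield (gross): A_g = 9.125×0.375 = 3.4219 in². φR_n = 0.90 × 36 × 3.4219 = 110.9 kips.
Governing: min(202.8, 161.5, 110.9) = 110.9 kips → gross-section yield.

110.9 kips (gross-section yield governs)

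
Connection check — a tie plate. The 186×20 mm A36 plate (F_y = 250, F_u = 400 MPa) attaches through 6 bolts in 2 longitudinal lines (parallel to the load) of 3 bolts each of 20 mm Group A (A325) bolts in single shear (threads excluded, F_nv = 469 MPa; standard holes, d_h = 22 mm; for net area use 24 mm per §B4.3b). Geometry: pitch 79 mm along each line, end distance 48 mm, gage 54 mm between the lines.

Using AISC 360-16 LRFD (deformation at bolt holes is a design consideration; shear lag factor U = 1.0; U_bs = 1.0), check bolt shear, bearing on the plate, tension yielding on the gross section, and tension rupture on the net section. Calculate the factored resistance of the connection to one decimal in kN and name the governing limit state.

663.0 kN (bolt shear governs)

Bolt shear: A_b = π(20)²/4 = 314.16 mm². φR_n = 0.75 × 469 × 314.16 × 6 × 1 = 663.0 kN.
Bearing (20 mm plate, F_u = 400 MPa): end bolts L_c = 48 − 22/2 = 37, R_n = min(1.2×37×20×400, 2.4×20×20×400) = 355.2 kN/bolt; interior L_c = 79 − 22 = 57, R_n = 384 kN/bolt. φR_n = 0.75 × (2×355.2 + 4×384) = 1684.8 kN.
Tension yield (gross): A_g = 186×20 = 3720 mm². φR_n = 0.90 × 250 × 3720 = 837.0 kN.
Tension rupture (net): A_n = (186 − 2×24)×20 = 2760 mm² (U = 1.0, A_e = A_n). φR_n = 0.75 × 400 × 2760 = 828.0 kN.
Governing: min(663.0, 1684.8, 837.0, 828.0) = 663.0 kN → bolt shear.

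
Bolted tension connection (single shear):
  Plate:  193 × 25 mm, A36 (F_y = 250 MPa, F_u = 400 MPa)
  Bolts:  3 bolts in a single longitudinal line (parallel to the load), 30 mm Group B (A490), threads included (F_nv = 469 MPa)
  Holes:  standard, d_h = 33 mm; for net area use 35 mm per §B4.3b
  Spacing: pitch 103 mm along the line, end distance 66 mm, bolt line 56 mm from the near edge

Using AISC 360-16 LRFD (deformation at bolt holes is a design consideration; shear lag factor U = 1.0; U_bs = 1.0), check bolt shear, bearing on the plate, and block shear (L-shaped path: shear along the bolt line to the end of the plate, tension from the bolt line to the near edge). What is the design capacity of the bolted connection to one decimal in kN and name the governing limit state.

Bolt shear: A_b = π(30)²/4 = 706.86 mm². φR_n = 0.75 × 469 × 706.86 × 3 × 1 = 745.9 kN.
Bearing (25 mm plate, F_u = 400 MPa): end bolts L_c = 66 − 33/2 = 49.5, R_n = min(1.2×49.5×25×400, 2.4×30×25×400) = 594 kN/bolt; interior L_c = 103 − 33 = 70, R_n = 720 kN/bolt. φR_n = 0.75 × (1×594 + 2×720) = 1525.5 kN.
Block shear: shear path 1×[66+2×103] = 1×272 mm, A_gv = 6800, A_nv = 1×(272 − 2.5×35)×25 = 4612.5 mm²; tension to near edge: (56 − 0.5×35)×25 = 962.5 mm². R_n = min(0.6×400×4612.5, 0.6×250×6800) + 1.0×400×962.5 = min(1107, 1020) + 385 = 1405 kN. φR_n = 0.75 × 1405 = 1053.8 kN.
Governing: min(745.9, 1525.5, 1053.8) = 745.9 kN → bolt shear.

745.9 kN (bolt shear governs)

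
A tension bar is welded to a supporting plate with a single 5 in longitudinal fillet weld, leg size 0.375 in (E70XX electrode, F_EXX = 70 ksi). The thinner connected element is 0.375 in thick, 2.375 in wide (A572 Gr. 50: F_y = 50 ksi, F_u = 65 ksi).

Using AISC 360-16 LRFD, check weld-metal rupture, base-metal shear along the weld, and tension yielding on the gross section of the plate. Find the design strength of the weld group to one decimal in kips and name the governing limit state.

40.1 kips (gross-section yield governs)

Weld metal: throat = 0.707×0.375 = 0.26513 in, L = 5 in. φR_n = 0.75 × 0.6 × 70 × 0.26513 × 5 = 41.8 kips.
Base metal shear (0.375 in plate): yield φR_n = 1.0×0.6×50×0.375×5 = 56.3 kips; rupture φR_n = 0.75×0.6×65×0.375×5 = 54.8 kips; take 54.8 kips (rupture).
Tension yield (gross): A_g = 2.375×0.375 = 0.89063 in². φR_n = 0.90 × 50 × 0.89063 = 40.1 kips.
Governing: min(41.8, 54.8, 40.1) = 40.1 kips → gross-section yield.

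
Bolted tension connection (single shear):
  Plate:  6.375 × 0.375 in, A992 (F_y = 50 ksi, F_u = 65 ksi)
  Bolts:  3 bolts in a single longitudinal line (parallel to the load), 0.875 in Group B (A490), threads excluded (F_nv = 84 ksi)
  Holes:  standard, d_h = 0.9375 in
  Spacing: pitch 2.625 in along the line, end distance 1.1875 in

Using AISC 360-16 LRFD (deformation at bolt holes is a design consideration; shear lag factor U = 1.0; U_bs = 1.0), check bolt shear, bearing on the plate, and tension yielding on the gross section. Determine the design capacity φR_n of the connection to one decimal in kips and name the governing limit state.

Bolt shear: A_b = π(0.875)²/4 = 0.60132 in². φR_n = 0.75 × 84 × 0.60132 × 3 × 1 = 113.6 kips.
Bearing (0.375 in plate, F_u = 65 ksi): end bolts L_c = 1.1875 − 0.9375/2 = 0.71875, R_n = min(1.2×0.71875×0.375×65, 2.4×0.875×0.375×65) = 21.023 kips/bolt; interior L_c = 2.625 − 0.9375 = 1.6875, R_n = 49.359 kips/bolt. φR_n = 0.75 × (1×21.023 + 2×49.359) = 89.8 kips.
Tension yield (gross): A_g = 6.375×0.375 = 2.3906 in². φR_n = 0.90 × 50 × 2.3906 = 107.6 kips.
Governing: min(113.6, 89.8, 107.6) = 89.8 kips → bearing.

89.8 kips (bearing governs)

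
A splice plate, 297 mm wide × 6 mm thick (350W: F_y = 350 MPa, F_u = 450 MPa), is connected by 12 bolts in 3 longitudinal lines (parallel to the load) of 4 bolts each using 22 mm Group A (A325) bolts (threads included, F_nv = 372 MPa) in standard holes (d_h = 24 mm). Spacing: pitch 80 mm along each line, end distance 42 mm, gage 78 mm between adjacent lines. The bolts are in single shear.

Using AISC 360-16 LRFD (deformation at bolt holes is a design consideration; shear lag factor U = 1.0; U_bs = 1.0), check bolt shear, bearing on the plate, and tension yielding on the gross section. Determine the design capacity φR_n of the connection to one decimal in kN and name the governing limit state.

Bolt shear: A_b = π(22)²/4 = 380.13 mm². φR_n = 0.75 × 372 × 380.13 × 12 × 1 = 1272.7 kN.
Bearing (6 mm plate, F_u = 450 MPa): end bolts L_c = 42 − 24/2 = 30, R_n = min(1.2×30×6×450, 2.4×22×6×450) = 97.2 kN/bolt; interior L_c = 80 − 24 = 56, R_n = 142.56 kN/bolt. φR_n = 0.75 × (3×97.2 + 9×142.56) = 1181.0 kN.
Tension yield (gross): A_g = 297×6 = 1782 mm². φR_n = 0.90 × 350 × 1782 = 561.3 kN.
Governing: min(1272.7, 1181.0, 561.3) = 561.3 kN → gross-section yield.

561.3 kN (gross-section yield governs)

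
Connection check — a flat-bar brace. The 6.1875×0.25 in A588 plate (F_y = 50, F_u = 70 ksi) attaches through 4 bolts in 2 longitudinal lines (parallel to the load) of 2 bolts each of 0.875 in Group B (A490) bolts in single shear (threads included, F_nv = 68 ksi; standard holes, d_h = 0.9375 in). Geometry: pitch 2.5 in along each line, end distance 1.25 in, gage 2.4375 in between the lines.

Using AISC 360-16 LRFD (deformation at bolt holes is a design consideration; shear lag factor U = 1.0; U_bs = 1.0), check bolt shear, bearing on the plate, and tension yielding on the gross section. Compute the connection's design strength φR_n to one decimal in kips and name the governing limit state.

69.6 kips (gross-section yield governs)

Bolt shear: A_b = π(0.875)²/4 = 0.60132 in². φR_n = 0.75 × 68 × 0.60132 × 4 × 1 = 122.7 kips.
Bearing (0.25 in plate, F_u = 70 ksi): end bolts L_c = 1.25 − 0.9375/2 = 0.78125, R_n = min(1.2×0.78125×0.25×70, 2.4×0.875×0.25×70) = 16.406 kips/bolt; interior L_c = 2.5 − 0.9375 = 1.5625, R_n = 32.813 kips/bolt. φR_n = 0.75 × (2×16.406 + 2×32.813) = 73.8 kips.
Tension yield (gross): A_g = 6.1875×0.25 = 1.5469 in². φR_n = 0.90 × 50 × 1.5469 = 69.6 kips.
Governing: min(122.7, 73.8, 69.6) = 69.6 kips → gross-section yield.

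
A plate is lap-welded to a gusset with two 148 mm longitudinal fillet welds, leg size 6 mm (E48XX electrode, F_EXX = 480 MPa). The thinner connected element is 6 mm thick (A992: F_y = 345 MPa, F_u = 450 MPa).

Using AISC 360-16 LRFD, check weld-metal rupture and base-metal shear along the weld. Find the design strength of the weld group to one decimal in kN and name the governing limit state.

271.2 kN (weld metal governs)

Weld metal: throat = 0.707×6 = 4.242 mm, L = 2×148 = 296 mm. φR_n = 0.75 × 0.6 × 480 × 4.242 × 296 = 271.2 kN.
Base metal shear (6 mm plate): yield φR_n = 1.0×0.6×345×6×296 = 367.6 kN; rupture φR_n = 0.75×0.6×450×6×296 = 359.6 kN; take 359.6 kN (rupture).
Governing: min(271.2, 359.6) = 271.2 kN → weld metal.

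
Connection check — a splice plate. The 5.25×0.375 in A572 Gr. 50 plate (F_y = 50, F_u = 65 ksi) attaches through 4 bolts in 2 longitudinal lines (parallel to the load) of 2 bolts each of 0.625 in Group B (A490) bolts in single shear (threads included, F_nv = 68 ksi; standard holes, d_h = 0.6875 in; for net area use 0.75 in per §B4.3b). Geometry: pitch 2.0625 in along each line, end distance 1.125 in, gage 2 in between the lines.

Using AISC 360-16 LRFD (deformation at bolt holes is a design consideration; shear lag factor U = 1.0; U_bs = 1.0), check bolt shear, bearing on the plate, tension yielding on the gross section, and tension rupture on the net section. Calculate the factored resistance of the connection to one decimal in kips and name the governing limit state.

62.6 kips (bolt shear governs)

Bolt shear: A_b = π(0.625)²/4 = 0.3068 in². φR_n = 0.75 × 68 × 0.3068 × 4 × 1 = 62.6 kips.
Bearing (0.375 in plate, F_u = 65 ksi): end bolts L_c = 1.125 − 0.6875/2 = 0.78125, R_n = min(1.2×0.78125×0.375×65, 2.4×0.625×0.375×65) = 22.852 kips/bolt; interior L_c = 2.0625 − 0.6875 = 1.375, R_n = 36.563 kips/bolt. φR_n = 0.75 × (2×22.852 + 2×36.563) = 89.1 kips.
Tension yield (gross): A_g = 5.25×0.375 = 1.9688 in². φR_n = 0.90 × 50 × 1.9688 = 88.6 kips.
Tension rupture (net): A_n = (5.25 − 2×0.75)×0.375 = 1.4063 in² (U = 1.0, A_e = A_n). φR_n = 0.75 × 65 × 1.4063 = 68.6 kips.
Governing: min(62.6, 89.1, 88.6, 68.6) = 62.6 kips → bolt shear.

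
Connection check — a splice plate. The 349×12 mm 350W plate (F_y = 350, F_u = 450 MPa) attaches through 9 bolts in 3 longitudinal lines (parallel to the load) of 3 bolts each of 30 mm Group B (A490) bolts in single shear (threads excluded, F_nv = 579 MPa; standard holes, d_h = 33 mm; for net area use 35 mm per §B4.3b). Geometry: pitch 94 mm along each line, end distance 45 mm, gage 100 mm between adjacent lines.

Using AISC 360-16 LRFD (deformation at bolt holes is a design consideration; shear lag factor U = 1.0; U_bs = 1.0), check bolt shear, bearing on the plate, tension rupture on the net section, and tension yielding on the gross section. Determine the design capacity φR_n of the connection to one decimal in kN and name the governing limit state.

Bolt shear: A_b = π(30)²/4 = 706.86 mm². φR_n = 0.75 × 579 × 706.86 × 9 × 1 = 2762.6 kN.
Bearing (12 mm plate, F_u = 450 MPa): end bolts L_c = 45 − 33/2 = 28.5, R_n = min(1.2×28.5×12×450, 2.4×30×12×450) = 184.68 kN/bolt; interior L_c = 94 − 33 = 61, R_n = 388.8 kN/bolt. φR_n = 0.75 × (3×184.68 + 6×388.8) = 2165.1 kN.
Tension rupture (net): A_n = (349 − 3×35)×12 = 2928 mm² (U = 1.0, A_e = A_n). φR_n = 0.75 × 450 × 2928 = 988.2 kN.
Tension yield (gross): A_g = 349×12 = 4188 mm². φR_n = 0.90 × 350 × 4188 = 1319.2 kN.
Governing: min(2762.6, 2165.1, 988.2, 1319.2) = 988.2 kN → net-section rupture.

988.2 kN (net-section rupture governs)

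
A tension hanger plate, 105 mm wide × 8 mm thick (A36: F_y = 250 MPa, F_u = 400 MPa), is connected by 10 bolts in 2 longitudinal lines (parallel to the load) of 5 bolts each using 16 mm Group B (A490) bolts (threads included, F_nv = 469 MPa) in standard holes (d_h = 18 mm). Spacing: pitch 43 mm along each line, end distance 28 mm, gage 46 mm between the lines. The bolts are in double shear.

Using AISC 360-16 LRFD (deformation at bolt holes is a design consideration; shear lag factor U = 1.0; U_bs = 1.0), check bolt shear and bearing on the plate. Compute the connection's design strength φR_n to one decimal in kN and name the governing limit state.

Bolt shear: A_b = π(16)²/4 = 201.06 mm². φR_n = 0.75 × 469 × 201.06 × 10 × 2 = 1414.5 kN.
Bearing (8 mm plate, F_u = 400 MPa): end bolts L_c = 28 − 18/2 = 19, R_n = min(1.2×19×8×400, 2.4×16×8×400) = 72.96 kN/bolt; interior L_c = 43 − 18 = 25, R_n = 96 kN/bolt. φR_n = 0.75 × (2×72.96 + 8×96) = 685.4 kN.
Governing: min(1414.5, 685.4) = 685.4 kN → bearing.

685.4 kN (bearing governs)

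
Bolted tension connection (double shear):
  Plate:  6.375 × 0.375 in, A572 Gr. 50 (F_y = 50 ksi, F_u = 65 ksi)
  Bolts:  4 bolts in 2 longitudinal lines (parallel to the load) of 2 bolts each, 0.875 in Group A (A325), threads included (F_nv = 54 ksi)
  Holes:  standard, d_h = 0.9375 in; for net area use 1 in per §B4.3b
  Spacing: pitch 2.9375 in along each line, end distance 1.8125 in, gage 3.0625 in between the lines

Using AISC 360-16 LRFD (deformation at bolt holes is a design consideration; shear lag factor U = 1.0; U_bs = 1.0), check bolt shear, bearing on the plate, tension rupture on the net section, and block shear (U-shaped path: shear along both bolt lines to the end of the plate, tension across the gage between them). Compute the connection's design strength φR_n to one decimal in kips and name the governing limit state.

Bolt shear: A_b = π(0.875)²/4 = 0.60132 in². φR_n = 0.75 × 54 × 0.60132 × 4 × 2 = 194.8 kips.
Bearing (0.375 in plate, F_u = 65 ksi): end bolts L_c = 1.8125 − 0.9375/2 = 1.34375, R_n = min(1.2×1.34375×0.375×65, 2.4×0.875×0.375×65) = 39.305 kips/bolt; interior L_c = 2.9375 − 0.9375 = 2, R_n = 51.188 kips/bolt. φR_n = 0.75 × (2×39.305 + 2×51.188) = 135.7 kips.
Tension rupture (net): A_n = (6.375 − 2×1)×0.375 = 1.6406 in² (U = 1.0, A_e = A_n). φR_n = 0.75 × 65 × 1.6406 = 80.0 kips.
Block shear: shear path 2×[1.8125+1×2.9375] = 2×4.75 in, A_gv = 3.5625, A_nv = 2×(4.75 − 1.5×1)×0.375 = 2.4375 in²; tension across gage: (3.0625 − 1×1)×0.375 = 0.77344 in². R_n = min(0.6×65×2.4375, 0.6×50×3.5625) + 1.0×65×0.77344 = min(95.063, 106.88) + 50.274 = 145.34 kips. φR_n = 0.75 × 145.34 = 109.0 kips.
Governing: min(194.8, 135.7, 80.0, 109.0) = 80.0 kips → net-section rupture.

80.0 kips (net-section rupture governs)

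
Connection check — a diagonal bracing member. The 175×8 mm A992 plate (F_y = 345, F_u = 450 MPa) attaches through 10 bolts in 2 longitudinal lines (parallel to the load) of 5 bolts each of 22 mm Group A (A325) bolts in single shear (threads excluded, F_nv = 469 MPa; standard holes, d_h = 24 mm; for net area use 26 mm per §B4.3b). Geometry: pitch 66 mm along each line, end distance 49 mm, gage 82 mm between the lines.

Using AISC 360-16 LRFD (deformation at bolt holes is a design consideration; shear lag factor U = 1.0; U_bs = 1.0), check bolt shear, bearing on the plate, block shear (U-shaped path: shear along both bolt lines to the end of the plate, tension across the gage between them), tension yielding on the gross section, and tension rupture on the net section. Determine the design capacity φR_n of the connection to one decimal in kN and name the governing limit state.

Bolt shear: A_b = π(22)²/4 = 380.13 mm². φR_n = 0.75 × 469 × 380.13 × 10 × 1 = 1337.1 kN.
Bearing (8 mm plate, F_u = 450 MPa): end bolts L_c = 49 − 24/2 = 37, R_n = min(1.2×37×8×450, 2.4×22×8×450) = 159.84 kN/bolt; interior L_c = 66 − 24 = 42, R_n = 181.44 kN/bolt. φR_n = 0.75 × (2×159.84 + 8×181.44) = 1328.4 kN.
Block shear: shear path 2×[49+4×66] = 2×313 mm, A_gv = 5008, A_nv = 2×(313 − 4.5×26)×8 = 3136 mm²; tension across gage: (82 − 1×26)×8 = 448 mm². R_n = min(0.6×450×3136, 0.6×345×5008) + 1.0×450×448 = min(846.72, 1036.7) + 201.6 = 1048.3 kN. φR_n = 0.75 × 1048.3 = 786.2 kN.
Tension yield (gross): A_g = 175×8 = 1400 mm². φR_n = 0.90 × 345 × 1400 = 434.7 kN.
Tension rupture (net): A_n = (175 − 2×26)×8 = 984 mm² (U = 1.0, A_e = A_n). φR_n = 0.75 × 450 × 984 = 332.1 kN.
Governing: min(1337.1, 1328.4, 786.2, 434.7, 332.1) = 332.1 kN → net-section rupture.

332.1 kN (net-section rupture governs)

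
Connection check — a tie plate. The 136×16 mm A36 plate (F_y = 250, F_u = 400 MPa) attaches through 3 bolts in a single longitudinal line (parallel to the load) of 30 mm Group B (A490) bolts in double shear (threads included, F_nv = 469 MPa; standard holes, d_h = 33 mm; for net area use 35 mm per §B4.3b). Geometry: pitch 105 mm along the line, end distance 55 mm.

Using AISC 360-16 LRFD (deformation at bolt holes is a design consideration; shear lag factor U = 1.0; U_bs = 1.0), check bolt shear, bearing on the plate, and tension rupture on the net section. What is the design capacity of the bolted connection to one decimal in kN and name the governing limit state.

484.8 kN (net-section rupture governs)

Bolt shear: A_b = π(30)²/4 = 706.86 mm². φR_n = 0.75 × 469 × 706.86 × 3 × 2 = 1491.8 kN.
Bearing (16 mm plate, F_u = 400 MPa): end bolts L_c = 55 − 33/2 = 38.5, R_n = min(1.2×38.5×16×400, 2.4×30×16×400) = 295.68 kN/bolt; interior L_c = 105 − 33 = 72, R_n = 460.8 kN/bolt. φR_n = 0.75 × (1×295.68 + 2×460.8) = 913.0 kN.
Tension rupture (net): A_n = (136 − 1×35)×16 = 1616 mm² (U = 1.0, A_e = A_n). φR_n = 0.75 × 400 × 1616 = 484.8 kN.
Governing: min(1491.8, 913.0, 484.8) = 484.8 kN → net-section rupture.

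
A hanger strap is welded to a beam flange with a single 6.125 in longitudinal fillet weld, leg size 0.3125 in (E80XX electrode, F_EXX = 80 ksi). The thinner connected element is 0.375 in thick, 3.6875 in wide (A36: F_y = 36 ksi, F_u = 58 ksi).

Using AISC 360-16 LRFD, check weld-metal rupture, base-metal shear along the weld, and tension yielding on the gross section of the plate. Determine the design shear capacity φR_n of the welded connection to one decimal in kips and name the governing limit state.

44.8 kips (gross-section yield governs)

Weld metal: throat = 0.707×0.3125 = 0.22094 in, L = 6.125 in. φR_n = 0.75 × 0.6 × 80 × 0.22094 × 6.125 = 48.7 kips.
Base metal shear (0.375 in plate): yield φR_n = 1.0×0.6×36×0.375×6.125 = 49.6 kips; rupture φR_n = 0.75×0.6×58×0.375×6.125 = 59.9 kips; take 49.6 kips (yield).
Tension yield (gross): A_g = 3.6875×0.375 = 1.3828 in². φR_n = 0.90 × 36 × 1.3828 = 44.8 kips.
Governing: min(48.7, 49.6, 44.8) = 44.8 kips → gross-section yield.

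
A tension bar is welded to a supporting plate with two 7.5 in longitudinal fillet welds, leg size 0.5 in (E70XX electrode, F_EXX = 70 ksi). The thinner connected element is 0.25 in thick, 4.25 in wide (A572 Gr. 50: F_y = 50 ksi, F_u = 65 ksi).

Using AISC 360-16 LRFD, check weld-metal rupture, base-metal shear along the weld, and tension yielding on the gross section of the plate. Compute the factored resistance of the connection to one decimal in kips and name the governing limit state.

Weld metal: throat = 0.707×0.5 = 0.3535 in, L = 2×7.5 = 15 in. φR_n = 0.75 × 0.6 × 70 × 0.3535 × 15 = 167.0 kips.
Base metal shear (0.25 in plate): yield φR_n = 1.0×0.6×50×0.25×15 = 112.5 kips; rupture φR_n = 0.75×0.6×65×0.25×15 = 109.7 kips; take 109.7 kips (rupture).
Tension yield (gross): A_g = 4.25×0.25 = 1.0625 in². φR_n = 0.90 × 50 × 1.0625 = 47.8 kips.
Governing: min(167.0, 109.7, 47.8) = 47.8 kips → gross-section yield.

47.8 kips (gross-section yield governs)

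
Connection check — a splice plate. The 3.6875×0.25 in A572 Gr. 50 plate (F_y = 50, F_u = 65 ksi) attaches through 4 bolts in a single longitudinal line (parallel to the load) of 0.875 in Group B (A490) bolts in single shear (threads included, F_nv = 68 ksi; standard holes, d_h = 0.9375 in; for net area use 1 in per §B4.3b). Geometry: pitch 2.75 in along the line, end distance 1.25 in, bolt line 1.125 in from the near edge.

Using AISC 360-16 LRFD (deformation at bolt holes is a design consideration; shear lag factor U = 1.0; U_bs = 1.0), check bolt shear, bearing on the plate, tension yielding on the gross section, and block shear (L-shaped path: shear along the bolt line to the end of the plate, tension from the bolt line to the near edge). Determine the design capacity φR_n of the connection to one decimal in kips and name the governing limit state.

41.5 kips (gross-section yield governs)

Bolt shear: A_b = π(0.875)²/4 = 0.60132 in². φR_n = 0.75 × 68 × 0.60132 × 4 × 1 = 122.7 kips.
Bearing (0.25 in plate, F_u = 65 ksi): end bolts L_c = 1.25 − 0.9375/2 = 0.78125, R_n = min(1.2×0.78125×0.25×65, 2.4×0.875×0.25×65) = 15.234 kips/bolt; interior L_c = 2.75 − 0.9375 = 1.8125, R_n = 34.125 kips/bolt. φR_n = 0.75 × (1×15.234 + 3×34.125) = 88.2 kips.
Tension yield (gross): A_g = 3.6875×0.25 = 0.92188 in². φR_n = 0.90 × 50 × 0.92188 = 41.5 kips.
Block shear: shear path 1×[1.25+3×2.75] = 1×9.5 in, A_gv = 2.375, A_nv = 1×(9.5 − 3.5×1)×0.25 = 1.5 in²; tension to near edge: (1.125 − 0.5×1)×0.25 = 0.15625 in². R_n = min(0.6×65×1.5, 0.6×50×2.375) + 1.0×65×0.15625 = min(58.5, 71.25) + 10.156 = 68.656 kips. φR_n = 0.75 × 68.656 = 51.5 kips.
Governing: min(122.7, 88.2, 41.5, 51.5) = 41.5 kips → gross-section yield.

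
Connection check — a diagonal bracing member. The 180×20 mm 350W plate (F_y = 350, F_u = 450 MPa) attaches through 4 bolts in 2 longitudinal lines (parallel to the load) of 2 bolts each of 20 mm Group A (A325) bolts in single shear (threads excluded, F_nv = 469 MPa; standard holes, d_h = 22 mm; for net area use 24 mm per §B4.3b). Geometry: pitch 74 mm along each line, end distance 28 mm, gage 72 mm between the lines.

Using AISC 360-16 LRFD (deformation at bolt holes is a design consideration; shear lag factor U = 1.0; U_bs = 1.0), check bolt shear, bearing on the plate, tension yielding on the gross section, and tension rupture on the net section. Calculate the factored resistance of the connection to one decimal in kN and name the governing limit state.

442.0 kN (bolt shear governs)

Bolt shear: A_b = π(20)²/4 = 314.16 mm². φR_n = 0.75 × 469 × 314.16 × 4 × 1 = 442.0 kN.
Bearing (20 mm plate, F_u = 450 MPa): end bolts L_c = 28 − 22/2 = 17, R_n = min(1.2×17×20×450, 2.4×20×20×450) = 183.6 kN/bolt; interior L_c = 74 − 22 = 52, R_n = 432 kN/bolt. φR_n = 0.75 × (2×183.6 + 2×432) = 923.4 kN.
Tension yield (gross): A_g = 180×20 = 3600 mm². φR_n = 0.90 × 350 × 3600 = 1134.0 kN.
Tension rupture (net): A_n = (180 − 2×24)×20 = 2640 mm² (U = 1.0, A_e = A_n). φR_n = 0.75 × 450 × 2640 = 891.0 kN.
Governing: min(442.0, 923.4, 1134.0, 891.0) = 442.0 kN → bolt shear.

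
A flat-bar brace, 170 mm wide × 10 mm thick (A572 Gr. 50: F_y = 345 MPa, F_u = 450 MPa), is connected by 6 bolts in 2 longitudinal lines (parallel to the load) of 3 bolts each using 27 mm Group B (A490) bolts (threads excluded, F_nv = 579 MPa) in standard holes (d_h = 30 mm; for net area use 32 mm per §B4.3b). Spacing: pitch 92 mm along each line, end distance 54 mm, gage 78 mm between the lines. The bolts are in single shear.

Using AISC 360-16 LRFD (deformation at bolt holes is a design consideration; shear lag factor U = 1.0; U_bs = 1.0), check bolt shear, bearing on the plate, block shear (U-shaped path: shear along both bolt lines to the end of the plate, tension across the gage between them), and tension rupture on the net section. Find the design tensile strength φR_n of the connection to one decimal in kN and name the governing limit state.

Bolt shear: A_b = π(27)²/4 = 572.56 mm². φR_n = 0.75 × 579 × 572.56 × 6 × 1 = 1491.8 kN.
Bearing (10 mm plate, F_u = 450 MPa): end bolts L_c = 54 − 30/2 = 39, R_n = min(1.2×39×10×450, 2.4×27×10×450) = 210.6 kN/bolt; interior L_c = 92 − 30 = 62, R_n = 291.6 kN/bolt. φR_n = 0.75 × (2×210.6 + 4×291.6) = 1190.7 kN.
Block shear: shear path 2×[54+2×92] = 2×238 mm, A_gv = 4760, A_nv = 2×(238 − 2.5×32)×10 = 3160 mm²; tension across gage: (78 − 1×32)×10 = 460 mm². R_n = min(0.6×450×3160, 0.6×345×4760) + 1.0×450×460 = min(853.2, 985.32) + 207 = 1060.2 kN. φR_n = 0.75 × 1060.2 = 795.2 kN.
Tension rupture (net): A_n = (170 − 2×32)×10 = 1060 mm² (U = 1.0, A_e = A_n). φR_n = 0.75 × 450 × 1060 = 357.8 kN.
Governing: min(1491.8, 1190.7, 795.2, 357.8) = 357.8 kN → net-section rupture.

357.8 kN (net-section rupture governs)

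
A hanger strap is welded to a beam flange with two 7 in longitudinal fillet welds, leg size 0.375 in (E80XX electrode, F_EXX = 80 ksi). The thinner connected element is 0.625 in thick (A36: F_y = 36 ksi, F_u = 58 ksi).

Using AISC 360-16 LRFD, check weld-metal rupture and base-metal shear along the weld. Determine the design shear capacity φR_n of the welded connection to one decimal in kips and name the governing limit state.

Weld metal: throat = 0.707×0.375 = 0.26513 in, L = 2×7 = 14 in. φR_n = 0.75 × 0.6 × 80 × 0.26513 × 14 = 133.6 kips.
Base metal shear (0.625 in plate): yield φR_n = 1.0×0.6×36×0.625×14 = 189.0 kips; rupture φR_n = 0.75×0.6×58×0.625×14 = 228.4 kips; take 189.0 kips (yield).
Governing: min(133.6, 189.0) = 133.6 kips → weld metal.

133.6 kips (weld metal governs)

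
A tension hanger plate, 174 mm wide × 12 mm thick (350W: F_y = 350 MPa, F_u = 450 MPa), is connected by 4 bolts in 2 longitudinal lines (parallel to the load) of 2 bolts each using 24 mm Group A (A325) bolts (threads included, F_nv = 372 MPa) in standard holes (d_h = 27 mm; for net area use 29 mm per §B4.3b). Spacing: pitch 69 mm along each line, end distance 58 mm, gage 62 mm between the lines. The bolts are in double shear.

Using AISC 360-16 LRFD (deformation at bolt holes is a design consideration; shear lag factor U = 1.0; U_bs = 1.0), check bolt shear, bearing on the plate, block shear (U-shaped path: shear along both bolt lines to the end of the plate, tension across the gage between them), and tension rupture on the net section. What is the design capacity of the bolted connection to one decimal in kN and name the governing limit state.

469.8 kN (net-section rupture governs)

Bolt shear: A_b = π(24)²/4 = 452.39 mm². φR_n = 0.75 × 372 × 452.39 × 4 × 2 = 1009.7 kN.
Bearing (12 mm plate, F_u = 450 MPa): end bolts L_c = 58 − 27/2 = 44.5, R_n = min(1.2×44.5×12×450, 2.4×24×12×450) = 288.36 kN/bolt; interior L_c = 69 − 27 = 42, R_n = 272.16 kN/bolt. φR_n = 0.75 × (2×288.36 + 2×272.16) = 840.8 kN.
Block shear: shear path 2×[58+1×69] = 2×127 mm, A_gv = 3048, A_nv = 2×(127 − 1.5×29)×12 = 2004 mm²; tension across gage: (62 − 1×29)×12 = 396 mm². R_n = min(0.6×450×2004, 0.6×350×3048) + 1.0×450×396 = min(541.08, 640.08) + 178.2 = 719.28 kN. φR_n = 0.75 × 719.28 = 539.5 kN.
Tension rupture (net): A_n = (174 − 2×29)×12 = 1392 mm² (U = 1.0, A_e = A_n). φR_n = 0.75 × 450 × 1392 = 469.8 kN.
Governing: min(1009.7, 840.8, 539.5, 469.8) = 469.8 kN → net-section rupture.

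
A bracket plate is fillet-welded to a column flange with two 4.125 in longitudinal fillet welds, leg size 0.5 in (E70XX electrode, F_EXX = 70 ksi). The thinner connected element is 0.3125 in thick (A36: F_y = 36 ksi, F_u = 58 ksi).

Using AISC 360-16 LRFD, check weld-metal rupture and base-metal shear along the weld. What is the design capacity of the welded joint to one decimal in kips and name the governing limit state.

Weld metal: throat = 0.707×0.5 = 0.3535 in, L = 2×4.125 = 8.25 in. φR_n = 0.75 × 0.6 × 70 × 0.3535 × 8.25 = 91.9 kips.
Base metal shear (0.3125 in plate): yield φR_n = 1.0×0.6×36×0.3125×8.25 = 55.7 kips; rupture φR_n = 0.75×0.6×58×0.3125×8.25 = 67.3 kips; take 55.7 kips (yield).
Governing: min(91.9, 55.7) = 55.7 kips → base-metal shear.

55.7 kips (base-metal shear governs)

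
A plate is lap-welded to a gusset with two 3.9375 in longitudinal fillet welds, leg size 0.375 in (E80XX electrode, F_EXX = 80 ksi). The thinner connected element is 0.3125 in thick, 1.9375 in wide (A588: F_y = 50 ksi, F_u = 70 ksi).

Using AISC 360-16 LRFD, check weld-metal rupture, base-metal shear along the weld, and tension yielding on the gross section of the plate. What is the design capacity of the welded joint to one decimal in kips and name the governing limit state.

27.2 kips (gross-section yield governs)

Weld metal: throat = 0.707×0.375 = 0.26513 in, L = 2×3.9375 = 7.875 in. φR_n = 0.75 × 0.6 × 80 × 0.26513 × 7.875 = 75.2 kips.
Base metal shear (0.3125 in plate): yield φR_n = 1.0×0.6×50×0.3125×7.875 = 73.8 kips; rupture φR_n = 0.75×0.6×70×0.3125×7.875 = 77.5 kips; take 73.8 kips (yield).
Tension yield (gross): A_g = 1.9375×0.3125 = 0.60547 in². φR_n = 0.90 × 50 × 0.60547 = 27.2 kips.
Governing: min(75.2, 73.8, 27.2) = 27.2 kips → gross-section yield.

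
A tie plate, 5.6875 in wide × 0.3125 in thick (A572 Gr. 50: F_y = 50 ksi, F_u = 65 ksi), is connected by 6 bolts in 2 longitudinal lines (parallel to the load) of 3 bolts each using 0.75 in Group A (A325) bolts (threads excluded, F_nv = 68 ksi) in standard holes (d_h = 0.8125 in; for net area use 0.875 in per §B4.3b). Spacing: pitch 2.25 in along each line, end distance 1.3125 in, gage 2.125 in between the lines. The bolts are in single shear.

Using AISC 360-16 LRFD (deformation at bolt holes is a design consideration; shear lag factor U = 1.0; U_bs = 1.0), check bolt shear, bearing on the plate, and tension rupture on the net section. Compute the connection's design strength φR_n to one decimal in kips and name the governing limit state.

60.0 kips (net-section rupture governs)

Bolt shear: A_b = π(0.75)²/4 = 0.44179 in². φR_n = 0.75 × 68 × 0.44179 × 6 × 1 = 135.2 kips.
Bearing (0.3125 in plate, F_u = 65 ksi): end bolts L_c = 1.3125 − 0.8125/2 = 0.90625, R_n = min(1.2×0.90625×0.3125×65, 2.4×0.75×0.3125×65) = 22.09 kips/bolt; interior L_c = 2.25 − 0.8125 = 1.4375, R_n = 35.039 kips/bolt. φR_n = 0.75 × (2×22.09 + 4×35.039) = 138.3 kips.
Tension rupture (net): A_n = (5.6875 − 2×0.875)×0.3125 = 1.2305 in² (U = 1.0, A_e = A_n). φR_n = 0.75 × 65 × 1.2305 = 60.0 kips.
Governing: min(135.2, 138.3, 60.0) = 60.0 kips → net-section rupture.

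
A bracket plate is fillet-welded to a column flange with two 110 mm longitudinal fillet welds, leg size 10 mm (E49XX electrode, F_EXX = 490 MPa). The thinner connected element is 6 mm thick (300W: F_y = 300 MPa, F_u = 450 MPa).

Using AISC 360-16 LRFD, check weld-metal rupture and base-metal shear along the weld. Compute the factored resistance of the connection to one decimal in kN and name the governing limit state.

Weld metal: throat = 0.707×10 = 7.07 mm, L = 2×110 = 220 mm. φR_n = 0.75 × 0.6 × 490 × 7.07 × 220 = 343.0 kN.
Base metal shear (6 mm plate): yield φR_n = 1.0×0.6×300×6×220 = 237.6 kN; rupture φR_n = 0.75×0.6×450×6×220 = 267.3 kN; take 237.6 kN (yield).
Governing: min(343.0, 237.6) = 237.6 kN → base-metal shear.

237.6 kN (base-metal shear governs)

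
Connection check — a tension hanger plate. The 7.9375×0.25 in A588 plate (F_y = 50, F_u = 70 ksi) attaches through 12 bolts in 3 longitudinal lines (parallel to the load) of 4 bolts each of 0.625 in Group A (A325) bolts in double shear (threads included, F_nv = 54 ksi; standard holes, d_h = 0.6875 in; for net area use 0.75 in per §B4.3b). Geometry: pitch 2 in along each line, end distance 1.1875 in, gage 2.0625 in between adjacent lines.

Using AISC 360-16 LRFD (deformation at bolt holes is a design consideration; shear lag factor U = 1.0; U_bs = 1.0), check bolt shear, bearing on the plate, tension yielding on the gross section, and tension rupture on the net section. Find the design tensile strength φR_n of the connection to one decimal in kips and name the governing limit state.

74.6 kips (net-section rupture governs)

Bolt shear: A_b = π(0.625)²/4 = 0.3068 in². φR_n = 0.75 × 54 × 0.3068 × 12 × 2 = 298.2 kips.
Bearing (0.25 in plate, F_u = 70 ksi): end bolts L_c = 1.1875 − 0.6875/2 = 0.84375, R_n = min(1.2×0.84375×0.25×70, 2.4×0.625×0.25×70) = 17.719 kips/bolt; interior L_c = 2 − 0.6875 = 1.3125, R_n = 26.25 kips/bolt. φR_n = 0.75 × (3×17.719 + 9×26.25) = 217.1 kips.
Tension yield (gross): A_g = 7.9375×0.25 = 1.9844 in². φR_n = 0.90 × 50 × 1.9844 = 89.3 kips.
Tension rupture (net): A_n = (7.9375 − 3×0.75)×0.25 = 1.4219 in² (U = 1.0, A_e = A_n). φR_n = 0.75 × 70 × 1.4219 = 74.6 kips.
Governing: min(298.2, 217.1, 89.3, 74.6) = 74.6 kips → net-section rupture.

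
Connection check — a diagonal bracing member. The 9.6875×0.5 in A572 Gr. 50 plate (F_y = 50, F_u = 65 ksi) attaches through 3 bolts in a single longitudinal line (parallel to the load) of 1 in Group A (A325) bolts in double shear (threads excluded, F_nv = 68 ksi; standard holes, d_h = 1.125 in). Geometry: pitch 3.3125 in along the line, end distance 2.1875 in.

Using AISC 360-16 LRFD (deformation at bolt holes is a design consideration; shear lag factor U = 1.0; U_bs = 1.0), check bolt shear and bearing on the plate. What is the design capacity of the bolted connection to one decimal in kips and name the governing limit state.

164.5 kips (bearing governs)

Bolt shear: A_b = π(1)²/4 = 0.7854 in². φR_n = 0.75 × 68 × 0.7854 × 3 × 2 = 240.3 kips.
Bearing (0.5 in plate, F_u = 65 ksi): end bolts L_c = 2.1875 − 1.125/2 = 1.625, R_n = min(1.2×1.625×0.5×65, 2.4×1×0.5×65) = 63.375 kips/bolt; interior L_c = 3.3125 − 1.125 = 2.1875, R_n = 78 kips/bolt. φR_n = 0.75 × (1×63.375 + 2×78) = 164.5 kips.
Governing: min(240.3, 164.5) = 164.5 kips → bearing.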